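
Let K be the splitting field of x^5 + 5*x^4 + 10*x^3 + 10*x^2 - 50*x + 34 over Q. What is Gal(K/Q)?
The polynomial f is an irreducible quintic over Q, so G = Gal(f/Q) is a transitive subgroup of S_5: one of C_5 (5T1, order 5), D_5 (5T2, order 10), F_20 (5T3, order 20), A_5 (5T4, order 60) or S_5 (5T5, order 120). The discriminant of f is 58564000000 = 242000^2, a perfect square, so G is contained in A_5. The transitive groups of degree 5 contained in A_5 are: C_5 (5T1, order 5), D_5 (5T2, order 10), A_5 (5T4, order 60). By Dedekind's theorem, for a prime p not dividing disc(f) the degrees of the irreducible factors of f mod p form the cycle type of an element of G. Factoring f modulo the 3 such primes p <= 13 (skipping 2, 5, 11, which divide the discriminant), each new pattern first appears at: mod 3: f = (x^5 + 2x^4 + x^3 + x^2 + x + 1), pattern 5; mod 13: f = (x + 7)(x + 9)(x^3 + 2x^2 + 6x + 9), pattern 3+1+1. No other pattern occurs in this range, so the set of observed cycle types is {5, 3+1+1}. Among the candidates above, the only group containing elements of all these cycle types is A_5 (5T4) — each of C_5 (5T1), D_5 (5T2) lacks at least one of them. Hence G = A_5 (5T4), of order 60.

A_5, the alternating group on 5 letters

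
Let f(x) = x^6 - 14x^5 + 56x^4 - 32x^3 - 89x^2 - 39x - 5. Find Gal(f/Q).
The polynomial f is an irreducible sextic over Q, so G = Gal(f/Q) is one of the 16 transitive subgroups 6T1, ..., 6T16 of S_6. The discriminant of f is 30991489 = 5567^2, a perfect square, so G is contained in A_6. The transitive groups of degree 6 contained in A_6 are: A_4 (6T4, order 12), S_4 (6T7, order 24), (C_3 x C_3) : C_4 (6T10, order 36), PSL(2,5) (6T12, order 60), A_6 (6T15, order 360). By Dedekind's theorem, for a prime p not dividing disc(f) the degrees of the irreducible factors of f mod p form the cycle type of an element of G. Factoring f modulo the 21 such primes p <= 79 (skipping 19, which divides the discriminant), each new pattern first appears at: mod 2: f = (x + 1)(x^5 + x^4 + x^3 + x^2 + 1), pattern 5+1; mod 7: f = (x^3 + 2x^2 + 4x + 5)(x^3 + 5x^2 + 6), pattern 3+3; mod 61: f = (x + 59)(x + 60)(x^2 + 23x + 32)(x^2 + 27x + 39), pattern 2+2+1+1. No other pattern occurs in this range, so the set of observed cycle types is {5+1, 3+3, 2+2+1+1}. The candidates containing elements of all these cycle types are PSL(2,5) (6T12) of order 60, A_6 (6T15) of order 360; the others are excluded. The observed types are precisely the cycle types that occur in PSL(2,5) (6T12) (apart from the identity). Each of the other remaining candidates has further cycle types, and by the Chebotarev density theorem the matching factorization patterns would occur for a proportion of primes equal to their share of the group: A_6 (6T15) additionally contains elements of type 4+2, 3+1+1+1 (130 of its 360 elements, about 36% of primes). None of the 21 primes tested shows any such pattern (for each of these groups the chance of that is below 10^-4), which rules them out. Hence G = PSL(2,5) (6T12), of order 60.

PSL(2,5) (also written A5(6))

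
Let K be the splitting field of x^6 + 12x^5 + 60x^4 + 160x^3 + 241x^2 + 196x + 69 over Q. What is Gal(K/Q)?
The polynomial f is an irreducible sextic over Q, so G = Gal(f/Q) is one of the 16 transitive subgroups 6T1, ..., 6T16 of S_6. The discriminant of f is -61504, which is not a perfect square, so G is not contained in A_6. The transitive groups of degree 6 not contained in A_6 are: C_6 (6T1, order 6), S_3 (6T2, order 6), D_6 (6T3, order 12), C_3 x S_3 (6T5, order 18), A_4 x C_2 (6T6, order 24), S_4 (6T8, order 24), S_3 x S_3 (6T9, order 36), S_4 x C_2 (6T11, order 48), (S_3 x S_3) : C_2 (6T13, order 72), PGL(2,5) (6T14, order 120), S_6 (6T16, order 720). By Dedekind's theorem, for a prime p not dividing disc(f) the degrees of the irreducible factors of f mod p form the cycle type of an element of G. Factoring f modulo the 17 such primes p <= 67 (skipping 2, 31, which divide the discriminant), each new pattern first appears at: mod 3: f = (x)(x + 1)(x^4 + 2x^3 + x^2 + 1), pattern 4+1+1; mod 5: f = (x^3 + 3x^2 + 2x + 2)(x^3 + 4x^2 + x + 2), pattern 3+3; mod 7: f = (x^6 + 5x^5 + 4x^4 + 6x^3 + 3x^2 + 6), pattern 6; mod 11: f = (x^2 + 3x + 9)(x^2 + 4x + 2)(x^2 + 5x + 2), pattern 2+2+2; mod 13: f = (x^2 + 4x + 10)(x^4 + 8x^3 + 5x^2 + 8x + 3), pattern 4+2; mod 37: f = (x + 7)(x + 34)(x^2 + 13x + 1)(x^2 + 32x + 2), pattern 2+2+1+1; mod 47: f = (x + 7)(x + 11)(x + 40)(x + 44)(x^2 + 4x + 16), pattern 2+1+1+1+1. No other pattern occurs in this range, so the set of observed cycle types is {4+1+1, 3+3, 6, 2+2+2, 4+2, 2+2+1+1, 2+1+1+1+1}. The candidates containing elements of all these cycle types are S_4 x C_2 (6T11) of order 48, S_6 (6T16) of order 720; the others are excluded. The observed types are precisely the cycle types that occur in S_4 x C_2 (6T11) (apart from the identity). Each of the other remaining candidates has further cycle types, and by the Chebotarev density theorem the matching factorization patterns would occur for a proportion of primes equal to their share of the group: S_6 (6T16) additionally contains elements of type 5+1, 3+2+1, 3+1+1+1 (304 of its 720 elements, about 42% of primes). None of the 17 primes tested shows any such pattern (for each of these groups the chance of that is below 10^-4), which rules them out. Hence G = S_4 x C_2 (6T11), of order 48.

6T11: S_4 x C_2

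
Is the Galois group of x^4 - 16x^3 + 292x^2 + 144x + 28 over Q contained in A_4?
No

The polynomial is irreducible of degree 4 over Q. Its discriminant is 1092454842368, which is not a perfect square. A Galois group lies in the alternating group exactly when the discriminant is a square in Q, so the Galois group (C_4) is not contained in A_4.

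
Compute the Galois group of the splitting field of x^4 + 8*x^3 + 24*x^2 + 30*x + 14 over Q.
S_4

The polynomial is an irreducible quartic over Q and its discriminant is 1616, which is not a perfect square, so the Galois group is not contained in A_4. The resolvent cubic y^3 - 24*y^2 + 184*y - 452 is irreducible over Q. An irreducible resolvent with non-square discriminant gives S_4.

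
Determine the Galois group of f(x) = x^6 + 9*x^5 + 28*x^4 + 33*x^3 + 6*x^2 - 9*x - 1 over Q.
S_3, S_3 acting on 6 points

The polynomial f is an irreducible sextic over Q, so G = Gal(f/Q) is one of the 16 transitive subgroups 6T1, ..., 6T16 of S_6. The discriminant of f is 810448, which is not a perfect square, so G is not contained in A_6. The transitive groups of degree 6 not contained in A_6 are: C_6 (6T1, order 6), S_3 (6T2, order 6), D_6 (6T3, order 12), C_3 x S_3 (6T5, order 18), A_4 x C_2 (6T6, order 24), S_4 (6T8, order 24), S_3 x S_3 (6T9, order 36), S_4 x C_2 (6T11, order 48), (S_3 x S_3) : C_2 (6T13, order 72), PGL(2,5) (6T14, order 120), S_6 (6T16, order 720). By Dedekind's theorem, for a prime p not dividing disc(f) the degrees of the irreducible factors of f mod p form the cycle type of an element of G. Factoring f modulo the 23 such primes p <= 97 (skipping 2, 37, which divide the discriminant), each new pattern first appears at: mod 3: f = (x^3 + x^2 + x + 2)(x^3 + 2x^2 + x + 1), pattern 3+3; mod 5: f = (x^2 + 2x + 3)(x^2 + 3x + 3)(x^2 + 4x + 1), pattern 2+2+2; mod 67: f = (x + 4)(x + 20)(x + 32)(x + 38)(x + 50)(x + 66), pattern 1+1+1+1+1+1. No other pattern occurs in this range, so the set of observed cycle types is {3+3, 2+2+2, 1+1+1+1+1+1}. The candidates containing elements of all these cycle types are C_6 (6T1) of order 6, S_3 (6T2) of order 6, D_6 (6T3) of order 12, C_3 x S_3 (6T5) of order 18, A_4 x C_2 (6T6) of order 24, S_4 (6T8) of order 24, S_3 x S_3 (6T9) of order 36, S_4 x C_2 (6T11) of order 48, (S_3 x S_3) : C_2 (6T13) of order 72, PGL(2,5) (6T14) of order 120, S_6 (6T16) of order 720; the others are excluded. The observed types are precisely the cycle types that occur in S_3 (6T2). Each of the other remaining candidates has further cycle types, and by the Chebotarev density theorem the matching factorization patterns would occur for a proportion of primes equal to their share of the group: C_6 (6T1) additionally contains elements of type 6 (2 of its 6 elements, about 33% of primes); D_6 (6T3) additionally contains elements of type 6, 2+2+1+1 (5 of its 12 elements, about 42% of primes); C_3 x S_3 (6T5) additionally contains elements of type 6, 3+1+1+1 (10 of its 18 elements, about 56% of primes); A_4 x C_2 (6T6) additionally contains elements of type 6, 2+2+1+1, 2+1+1+1+1 (14 of its 24 elements, about 58% of primes); S_4 (6T8) additionally contains elements of type 4+1+1, 2+2+1+1 (9 of its 24 elements, about 38% of primes); S_3 x S_3 (6T9) additionally contains elements of type 6, 3+1+1+1, 2+2+1+1 (25 of its 36 elements, about 69% of primes); S_4 x C_2 (6T11) additionally contains elements of type 6, 4+2, 4+1+1, 2+2+1+1, 2+1+1+1+1 (32 of its 48 elements, about 67% of primes); (S_3 x S_3) : C_2 (6T13) additionally contains elements of type 6, 4+2, 3+2+1, 3+1+1+1, 2+2+1+1, 2+1+1+1+1 (61 of its 72 elements, about 85% of primes); PGL(2,5) (6T14) additionally contains elements of type 6, 5+1, 4+1+1, 2+2+1+1 (89 of its 120 elements, about 74% of primes); S_6 (6T16) additionally contains elements of type 6, 5+1, 4+2, 4+1+1, 3+2+1, 3+1+1+1, 2+2+1+1, 2+1+1+1+1 (664 of its 720 elements, about 92% of primes). None of the 23 primes tested shows any such pattern (for each of these groups the chance of that is below 10^-4), which rules them out. Hence G = S_3 (6T2), of order 6.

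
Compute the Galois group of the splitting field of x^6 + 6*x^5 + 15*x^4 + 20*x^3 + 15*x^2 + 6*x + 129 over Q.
D_6 (order 12)

The polynomial f is an irreducible sextic over Q, so G = Gal(f/Q) is one of the 16 transitive subgroups 6T1, ..., 6T16 of S_6. The discriminant of f is -1603087953297408, which is not a perfect square, so G is not contained in A_6. The transitive groups of degree 6 not contained in A_6 are: C_6 (6T1, order 6), S_3 (6T2, order 6), D_6 (6T3, order 12), C_3 x S_3 (6T5, order 18), A_4 x C_2 (6T6, order 24), S_4 (6T8, order 24), S_3 x S_3 (6T9, order 36), S_4 x C_2 (6T11, order 48), (S_3 x S_3) : C_2 (6T13, order 72), PGL(2,5) (6T14, order 120), S_6 (6T16, order 720). By Dedekind's theorem, for a prime p not dividing disc(f) the degrees of the irreducible factors of f mod p form the cycle type of an element of G. Factoring f modulo the 79 such primes p <= 419 (skipping 2, 3, which divide the discriminant), each new pattern first appears at: mod 5: f = (x^2 + x + 2)(x^2 + 2x + 3)(x^2 + 3x + 4), pattern 2+2+2; mod 7: f = (x^6 + 6x^5 + x^4 + 6x^3 + x^2 + 6x + 3), pattern 6; mod 11: f = (x + 5)(x + 8)(x^2 + 6x + 10)(x^2 + 9x + 2), pattern 2+2+1+1; mod 19: f = (x^3 + 3x^2 + 3x + 10)(x^3 + 3x^2 + 3x + 11), pattern 3+3; mod 43: f = (x)(x + 2)(x + 7)(x + 8)(x + 37)(x + 38), pattern 1+1+1+1+1+1. No other pattern occurs in this range, so the set of observed cycle types is {2+2+2, 6, 2+2+1+1, 3+3, 1+1+1+1+1+1}. The candidates containing elements of all these cycle types are D_6 (6T3) of order 12, A_4 x C_2 (6T6) of order 24, S_3 x S_3 (6T9) of order 36, S_4 x C_2 (6T11) of order 48, (S_3 x S_3) : C_2 (6T13) of order 72, PGL(2,5) (6T14) of order 120, S_6 (6T16) of order 720; the others are excluded. The observed types are precisely the cycle types that occur in D_6 (6T3). Each of the other remaining candidates has further cycle types, and by the Chebotarev density theorem the matching factorization patterns would occur for a proportion of primes equal to their share of the group: A_4 x C_2 (6T6) additionally contains elements of type 2+1+1+1+1 (3 of its 24 elements, about 12% of primes); S_3 x S_3 (6T9) additionally contains elements of type 3+1+1+1 (4 of its 36 elements, about 11% of primes); S_4 x C_2 (6T11) additionally contains elements of type 4+2, 4+1+1, 2+1+1+1+1 (15 of its 48 elements, about 31% of primes); (S_3 x S_3) : C_2 (6T13) additionally contains elements of type 4+2, 3+2+1, 3+1+1+1, 2+1+1+1+1 (40 of its 72 elements, about 56% of primes); PGL(2,5) (6T14) additionally contains elements of type 5+1, 4+1+1 (54 of its 120 elements, about 45% of primes); S_6 (6T16) additionally contains elements of type 5+1, 4+2, 4+1+1, 3+2+1, 3+1+1+1, 2+1+1+1+1 (499 of its 720 elements, about 69% of primes). None of the 79 primes tested shows any such pattern (for each of these groups the chance of that is below 10^-4), which rules them out. Hence G = D_6 (6T3), of order 12.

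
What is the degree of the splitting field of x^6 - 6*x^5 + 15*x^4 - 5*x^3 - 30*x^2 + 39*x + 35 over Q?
The degree of the splitting field over Q equals the order of the Galois group, so first determine the group. The polynomial f is an irreducible sextic over Q, so G = Gal(f/Q) is one of the 16 transitive subgroups 6T1, ..., 6T16 of S_6. The discriminant of f is 42688773981, which is not a perfect square, so G is not contained in A_6. The transitive groups of degree 6 not contained in A_6 are: C_6 (6T1, order 6), S_3 (6T2, order 6), D_6 (6T3, order 12), C_3 x S_3 (6T5, order 18), A_4 x C_2 (6T6, order 24), S_4 (6T8, order 24), S_3 x S_3 (6T9, order 36), S_4 x C_2 (6T11, order 48), (S_3 x S_3) : C_2 (6T13, order 72), PGL(2,5) (6T14, order 120), S_6 (6T16, order 720). By Dedekind's theorem, for a prime p not dividing disc(f) the degrees of the irreducible factors of f mod p form the cycle type of an element of G. Factoring f modulo the 16 such primes p <= 67 (skipping 3, 7, 29, which divide the discriminant), each new pattern first appears at: mod 2: f = (x^6 + x^4 + x^3 + x + 1), pattern 6; mod 5: f = (x)(x + 3)(x^2 + 2x + 3)(x^2 + 4x + 1), pattern 2+2+1+1; mod 13: f = (x + 3)(x + 9)(x + 11)(x^3 + 10x^2 + 3x + 2), pattern 3+1+1+1; mod 19: f = (x^2 + 8x + 8)(x^2 + 11x + 4)(x^2 + 13x + 10), pattern 2+2+2; mod 67: f = (x^3 + 64x^2 + 3x + 25)(x^3 + 64x^2 + 3x + 55), pattern 3+3. No other pattern occurs in this range, so the set of observed cycle types is {6, 2+2+1+1, 3+1+1+1, 2+2+2, 3+3}. The candidates containing elements of all these cycle types are S_3 x S_3 (6T9) of order 36, (S_3 x S_3) : C_2 (6T13) of order 72, S_6 (6T16) of order 720; the others are excluded. The observed types are precisely the cycle types that occur in S_3 x S_3 (6T9) (apart from the identity). Each of the other remaining candidates has further cycle types, and by the Chebotarev density theorem the matching factorization patterns would occur for a proportion of primes equal to their share of the group: (S_3 x S_3) : C_2 (6T13) additionally contains elements of type 4+2, 3+2+1, 2+1+1+1+1 (36 of its 72 elements, about 50% of primes); S_6 (6T16) additionally contains elements of type 5+1, 4+2, 4+1+1, 3+2+1, 2+1+1+1+1 (459 of its 720 elements, about 64% of primes). None of the 16 primes tested shows any such pattern (for each of these groups the chance of that is below 10^-4), which rules them out. Hence G = S_3 x S_3 (6T9), of order 36. The Galois group S_3 x S_3 (6T9) has order 36, so the splitting field has degree 36 over Q.

36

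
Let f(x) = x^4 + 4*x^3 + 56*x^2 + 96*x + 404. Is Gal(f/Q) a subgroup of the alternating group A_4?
Yes

The polynomial is irreducible of degree 4 over Q. Its discriminant is 6575263744 = 81088^2, a perfect square. A Galois group lies in the alternating group exactly when the discriminant is a square in Q, so the Galois group (A_4) is contained in A_4.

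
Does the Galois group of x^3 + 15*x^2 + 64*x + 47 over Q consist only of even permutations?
The polynomial is irreducible of degree 3 over Q. Its discriminant is -8959, which is not a perfect square. A Galois group lies in the alternating group exactly when the discriminant is a square in Q, so the Galois group (S_3) is not contained in A_3.

No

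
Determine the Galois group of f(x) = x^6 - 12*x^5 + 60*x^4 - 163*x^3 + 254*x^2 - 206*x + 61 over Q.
The polynomial f is an irreducible sextic over Q, so G = Gal(f/Q) is one of the 16 transitive subgroups 6T1, ..., 6T16 of S_6. The discriminant of f is 14386709, which is not a perfect square, so G is not contained in A_6. The transitive groups of degree 6 not contained in A_6 are: C_6 (6T1, order 6), S_3 (6T2, order 6), D_6 (6T3, order 12), C_3 x S_3 (6T5, order 18), A_4 x C_2 (6T6, order 24), S_4 (6T8, order 24), S_3 x S_3 (6T9, order 36), S_4 x C_2 (6T11, order 48), (S_3 x S_3) : C_2 (6T13, order 72), PGL(2,5) (6T14, order 120), S_6 (6T16, order 720). By Dedekind's theorem, for a prime p not dividing disc(f) the degrees of the irreducible factors of f mod p form the cycle type of an element of G. Factoring f modulo the 4 such primes p <= 7, each new pattern first appears at: mod 2: f = (x^6 + x^3 + 1), pattern 6; mod 5: f = (x + 4)(x^5 + 4x^4 + 4x^3 + x^2 + 4), pattern 5+1; mod 7: f = (x^2 + 5x + 3)(x^4 + 4x^3 + 2x^2 + 4x + 4), pattern 4+2. No other pattern occurs in this range, so the set of observed cycle types is {6, 5+1, 4+2}. Among the candidates above, the only group containing elements of all these cycle types is S_6 (6T16); every other candidate lacks at least one of them. Hence G = S_6 (6T16), of order 720.

S_6 (also written S6)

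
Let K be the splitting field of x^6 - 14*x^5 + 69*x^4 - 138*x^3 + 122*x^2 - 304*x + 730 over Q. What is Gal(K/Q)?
The polynomial f is an irreducible sextic over Q, so G = Gal(f/Q) is one of the 16 transitive subgroups 6T1, ..., 6T16 of S_6. The discriminant of f is -997977239592192, which is not a perfect square, so G is not contained in A_6. The transitive groups of degree 6 not contained in A_6 are: C_6 (6T1, order 6), S_3 (6T2, order 6), D_6 (6T3, order 12), C_3 x S_3 (6T5, order 18), A_4 x C_2 (6T6, order 24), S_4 (6T8, order 24), S_3 x S_3 (6T9, order 36), S_4 x C_2 (6T11, order 48), (S_3 x S_3) : C_2 (6T13, order 72), PGL(2,5) (6T14, order 120), S_6 (6T16, order 720). By Dedekind's theorem, for a prime p not dividing disc(f) the degrees of the irreducible factors of f mod p form the cycle type of an element of G. Factoring f modulo the 26 such primes p <= 113 (skipping 2, 3, 37, 73, which divide the discriminant), each new pattern first appears at: mod 5: f = (x)(x^2 + 3x + 3)(x^3 + 3x^2 + 2x + 2), pattern 3+2+1; mod 7: f = (x^2 + 3x + 1)(x^4 + 4x^3 + 5x + 2), pattern 4+2; mod 17: f = (x^3 + 10x^2 + 12)(x^3 + 10x^2 + 3x + 7), pattern 3+3; mod 19: f = (x^2 + 3x + 18)(x^2 + 9x + 10)(x^2 + 12x + 3), pattern 2+2+2; mod 31: f = (x^6 + 17x^5 + 7x^4 + 17x^3 + 29x^2 + 6x + 17), pattern 6; mod 41: f = (x + 5)(x + 9)(x + 20)(x^3 + 34x^2 + 23x + 4), pattern 3+1+1+1; mod 53: f = (x + 1)(x + 50)(x^2 + 45x + 39)(x^2 + 49x + 30), pattern 2+2+1+1; mod 113: f = (x + 17)(x + 26)(x + 63)(x + 111)(x^2 + 108x + 23), pattern 2+1+1+1+1. No other pattern occurs in this range, so the set of observed cycle types is {3+2+1, 4+2, 3+3, 2+2+2, 6, 3+1+1+1, 2+2+1+1, 2+1+1+1+1}. The candidates containing elements of all these cycle types are (S_3 x S_3) : C_2 (6T13) of order 72, S_6 (6T16) of order 720; the others are excluded. The observed types are precisely the cycle types that occur in (S_3 x S_3) : C_2 (6T13) (apart from the identity). Each of the other remaining candidates has further cycle types, and by the Chebotarev density theorem the matching factorization patterns would occur for a proportion of primes equal to their share of the group: S_6 (6T16) additionally contains elements of type 5+1, 4+1+1 (234 of its 720 elements, about 32% of primes). None of the 26 primes tested shows any such pattern (for each of these groups the chance of that is below 10^-4), which rules them out. Hence G = (S_3 x S_3) : C_2 (6T13), of order 72.

(S_3 x S_3) : C_2 (also written G72)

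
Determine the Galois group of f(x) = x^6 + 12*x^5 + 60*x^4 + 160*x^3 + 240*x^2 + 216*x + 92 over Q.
A_6

The polynomial f is an irreducible sextic over Q, so G = Gal(f/Q) is one of the 16 transitive subgroups 6T1, ..., 6T16 of S_6. The discriminant of f is 746496000000 = 864000^2, a perfect square, so G is contained in A_6. The transitive groups of degree 6 contained in A_6 are: A_4 (6T4, order 12), S_4 (6T7, order 24), (C_3 x C_3) : C_4 (6T10, order 36), PSL(2,5) (6T12, order 60), A_6 (6T15, order 360). By Dedekind's theorem, for a prime p not dividing disc(f) the degrees of the irreducible factors of f mod p form the cycle type of an element of G. Factoring f modulo the 6 such primes p <= 23 (skipping 2, 3, 5, which divide the discriminant), each new pattern first appears at: mod 7: f = (x + 5)(x^5 + 4x^3 + 2x + 3), pattern 5+1; mod 23: f = (x)(x + 9)(x + 14)(x^3 + 12x^2 + 3x + 5), pattern 3+1+1+1. No other pattern occurs in this range, so the set of observed cycle types is {5+1, 3+1+1+1}. Among the candidates above, the only group containing elements of all these cycle types is A_6 (6T15) — each of A_4 (6T4), S_4 (6T7), (C_3 x C_3) : C_4 (6T10), PSL(2,5) (6T12) lacks at least one of them. Hence G = A_6 (6T15), of order 360.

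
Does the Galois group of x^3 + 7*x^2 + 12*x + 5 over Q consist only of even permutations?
Yes

The polynomial is irreducible of degree 3 over Q. Its discriminant is 169 = 13^2, a perfect square. A Galois group lies in the alternating group exactly when the discriminant is a square in Q, so the Galois group (C_3) is contained in A_3.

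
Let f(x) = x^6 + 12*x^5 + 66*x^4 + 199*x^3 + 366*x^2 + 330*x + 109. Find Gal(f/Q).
C_6

The polynomial f is an irreducible sextic over Q, so G = Gal(f/Q) is one of the 16 transitive subgroups 6T1, ..., 6T16 of S_6. The discriminant of f is -1691782213203, which is not a perfect square, so G is not contained in A_6. The transitive groups of degree 6 not contained in A_6 are: C_6 (6T1, order 6), S_3 (6T2, order 6), D_6 (6T3, order 12), C_3 x S_3 (6T5, order 18), A_4 x C_2 (6T6, order 24), S_4 (6T8, order 24), S_3 x S_3 (6T9, order 36), S_4 x C_2 (6T11, order 48), (S_3 x S_3) : C_2 (6T13, order 72), PGL(2,5) (6T14, order 120), S_6 (6T16, order 720). By Dedekind's theorem, for a prime p not dividing disc(f) the degrees of the irreducible factors of f mod p form the cycle type of an element of G. Factoring f modulo the 37 such primes p <= 173 (skipping 3, 73, 127, which divide the discriminant), each new pattern first appears at: mod 2: f = (x^6 + x^3 + 1), pattern 6; mod 7: f = (x^3 + 6x^2 + 4)(x^3 + 6x^2 + 2x + 1), pattern 3+3; mod 17: f = (x^2 + 5x + 5)(x^2 + 10x + 13)(x^2 + 14x + 9), pattern 2+2+2; mod 19: f = (x + 2)(x + 5)(x + 6)(x + 7)(x + 12)(x + 18), pattern 1+1+1+1+1+1. No other pattern occurs in this range, so the set of observed cycle types is {6, 3+3, 2+2+2, 1+1+1+1+1+1}. The candidates containing elements of all these cycle types are C_6 (6T1) of order 6, D_6 (6T3) of order 12, C_3 x S_3 (6T5) of order 18, A_4 x C_2 (6T6) of order 24, S_3 x S_3 (6T9) of order 36, S_4 x C_2 (6T11) of order 48, (S_3 x S_3) : C_2 (6T13) of order 72, PGL(2,5) (6T14) of order 120, S_6 (6T16) of order 720; the others are excluded. The observed types are precisely the cycle types that occur in C_6 (6T1). Each of the other remaining candidates has further cycle types, and by the Chebotarev density theorem the matching factorization patterns would occur for a proportion of primes equal to their share of the group: D_6 (6T3) additionally contains elements of type 2+2+1+1 (3 of its 12 elements, about 25% of primes); C_3 x S_3 (6T5) additionally contains elements of type 3+1+1+1 (4 of its 18 elements, about 22% of primes); A_4 x C_2 (6T6) additionally contains elements of type 2+2+1+1, 2+1+1+1+1 (6 of its 24 elements, about 25% of primes); S_3 x S_3 (6T9) additionally contains elements of type 3+1+1+1, 2+2+1+1 (13 of its 36 elements, about 36% of primes); S_4 x C_2 (6T11) additionally contains elements of type 4+2, 4+1+1, 2+2+1+1, 2+1+1+1+1 (24 of its 48 elements, about 50% of primes); (S_3 x S_3) : C_2 (6T13) additionally contains elements of type 4+2, 3+2+1, 3+1+1+1, 2+2+1+1, 2+1+1+1+1 (49 of its 72 elements, about 68% of primes); PGL(2,5) (6T14) additionally contains elements of type 5+1, 4+1+1, 2+2+1+1 (69 of its 120 elements, about 58% of primes); S_6 (6T16) additionally contains elements of type 5+1, 4+2, 4+1+1, 3+2+1, 3+1+1+1, 2+2+1+1, 2+1+1+1+1 (544 of its 720 elements, about 76% of primes). None of the 37 primes tested shows any such pattern (for each of these groups the chance of that is below 10^-4), which rules them out. Hence G = C_6 (6T1), of order 6.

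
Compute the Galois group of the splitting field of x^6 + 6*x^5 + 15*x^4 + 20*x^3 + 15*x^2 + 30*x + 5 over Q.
A_6 (order 360)

The polynomial f is an irreducible sextic over Q, so G = Gal(f/Q) is one of the 16 transitive subgroups 6T1, ..., 6T16 of S_6. The discriminant of f is 746496000000 = 864000^2, a perfect square, so G is contained in A_6. The transitive groups of degree 6 contained in A_6 are: A_4 (6T4, order 12), S_4 (6T7, order 24), (C_3 x C_3) : C_4 (6T10, order 36), PSL(2,5) (6T12, order 60), A_6 (6T15, order 360). By Dedekind's theorem, for a prime p not dividing disc(f) the degrees of the irreducible factors of f mod p form the cycle type of an element of G. Factoring f modulo the 6 such primes p <= 23 (skipping 2, 3, 5, which divide the discriminant), each new pattern first appears at: mod 7: f = (x + 4)(x^5 + 2x^4 + 6x^2 + 5x + 3), pattern 5+1; mod 23: f = (x + 8)(x + 13)(x + 22)(x^3 + 9x^2 + 5x + 13), pattern 3+1+1+1. No other pattern occurs in this range, so the set of observed cycle types is {5+1, 3+1+1+1}. Among the candidates above, the only group containing elements of all these cycle types is A_6 (6T15) — each of A_4 (6T4), S_4 (6T7), (C_3 x C_3) : C_4 (6T10), PSL(2,5) (6T12) lacks at least one of them. Hence G = A_6 (6T15), of order 360.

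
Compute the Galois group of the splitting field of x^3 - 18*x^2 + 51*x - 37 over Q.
C_3, A_3

The polynomial is an irreducible cubic over Q and its discriminant is 23409 = 153^2, a perfect square. For an irreducible cubic, a square discriminant forces the Galois group to be A_3, the cyclic group of order 3.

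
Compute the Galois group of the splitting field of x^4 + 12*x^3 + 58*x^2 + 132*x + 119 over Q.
C_4 (also written C4)

The polynomial is an irreducible quartic over Q and its discriminant is 2048, which is not a perfect square, so the Galois group is not contained in A_4. The resolvent cubic y^3 - 58*y^2 + 1108*y - 6952 has exactly one rational root, so the Galois group is C_4 or D_4. The quartic becomes reducible over Q(sqrt(disc)), so the group is C_4.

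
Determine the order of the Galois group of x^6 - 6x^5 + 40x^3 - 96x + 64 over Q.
The degree of the splitting field over Q equals the order of the Galois group, so first determine the group. The polynomial f is an irreducible sextic over Q, so G = Gal(f/Q) is one of the 16 transitive subgroups 6T1, ..., 6T16 of S_6. The discriminant of f is -37572373905408, which is not a perfect square, so G is not contained in A_6. The transitive groups of degree 6 not contained in A_6 are: C_6 (6T1, order 6), S_3 (6T2, order 6), D_6 (6T3, order 12), C_3 x S_3 (6T5, order 18), A_4 x C_2 (6T6, order 24), S_4 (6T8, order 24), S_3 x S_3 (6T9, order 36), S_4 x C_2 (6T11, order 48), (S_3 x S_3) : C_2 (6T13, order 72), PGL(2,5) (6T14, order 120), S_6 (6T16, order 720). By Dedekind's theorem, for a prime p not dividing disc(f) the degrees of the irreducible factors of f mod p form the cycle type of an element of G. Factoring f modulo the 23 such primes p <= 97 (skipping 2, 3, which divide the discriminant), each new pattern first appears at: mod 5: f = (x^2 + 2x + 4)(x^2 + 3x + 3)(x^2 + 4x + 2), pattern 2+2+2; mod 7: f = (x^3 + 2x^2 + 5x + 1)(x^3 + 6x^2 + 4x + 1), pattern 3+3; mod 31: f = (x + 6)(x + 11)(x + 14)(x + 15)(x + 18)(x + 23), pattern 1+1+1+1+1+1. No other pattern occurs in this range, so the set of observed cycle types is {2+2+2, 3+3, 1+1+1+1+1+1}. The candidates containing elements of all these cycle types are C_6 (6T1) of order 6, S_3 (6T2) of order 6, D_6 (6T3) of order 12, C_3 x S_3 (6T5) of order 18, A_4 x C_2 (6T6) of order 24, S_4 (6T8) of order 24, S_3 x S_3 (6T9) of order 36, S_4 x C_2 (6T11) of order 48, (S_3 x S_3) : C_2 (6T13) of order 72, PGL(2,5) (6T14) of order 120, S_6 (6T16) of order 720; the others are excluded. The observed types are precisely the cycle types that occur in S_3 (6T2). Each of the other remaining candidates has further cycle types, and by the Chebotarev density theorem the matching factorization patterns would occur for a proportion of primes equal to their share of the group: C_6 (6T1) additionally contains elements of type 6 (2 of its 6 elements, about 33% of primes); D_6 (6T3) additionally contains elements of type 6, 2+2+1+1 (5 of its 12 elements, about 42% of primes); C_3 x S_3 (6T5) additionally contains elements of type 6, 3+1+1+1 (10 of its 18 elements, about 56% of primes); A_4 x C_2 (6T6) additionally contains elements of type 6, 2+2+1+1, 2+1+1+1+1 (14 of its 24 elements, about 58% of primes); S_4 (6T8) additionally contains elements of type 4+1+1, 2+2+1+1 (9 of its 24 elements, about 38% of primes); S_3 x S_3 (6T9) additionally contains elements of type 6, 3+1+1+1, 2+2+1+1 (25 of its 36 elements, about 69% of primes); S_4 x C_2 (6T11) additionally contains elements of type 6, 4+2, 4+1+1, 2+2+1+1, 2+1+1+1+1 (32 of its 48 elements, about 67% of primes); (S_3 x S_3) : C_2 (6T13) additionally contains elements of type 6, 4+2, 3+2+1, 3+1+1+1, 2+2+1+1, 2+1+1+1+1 (61 of its 72 elements, about 85% of primes); PGL(2,5) (6T14) additionally contains elements of type 6, 5+1, 4+1+1, 2+2+1+1 (89 of its 120 elements, about 74% of primes); S_6 (6T16) additionally contains elements of type 6, 5+1, 4+2, 4+1+1, 3+2+1, 3+1+1+1, 2+2+1+1, 2+1+1+1+1 (664 of its 720 elements, about 92% of primes). None of the 23 primes tested shows any such pattern (for each of these groups the chance of that is below 10^-4), which rules them out. Hence G = S_3 (6T2), of order 6. The Galois group S_3 (6T2) has order 6, so the splitting field has degree 6 over Q.

6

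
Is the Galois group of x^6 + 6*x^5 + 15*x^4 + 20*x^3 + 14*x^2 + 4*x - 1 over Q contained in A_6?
The polynomial is irreducible of degree 6 over Q. Its discriminant is 33856 = 184^2, a perfect square. A Galois group lies in the alternating group exactly when the discriminant is a square in Q, so the Galois group (S_4) is contained in A_6.

Yes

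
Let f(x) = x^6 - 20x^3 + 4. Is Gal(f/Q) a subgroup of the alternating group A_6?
The polynomial is irreducible of degree 6 over Q. Its discriminant is 660451885056, which is not a perfect square. A Galois group lies in the alternating group exactly when the discriminant is a square in Q, so the Galois group (S_3 x S_3) is not contained in A_6.

No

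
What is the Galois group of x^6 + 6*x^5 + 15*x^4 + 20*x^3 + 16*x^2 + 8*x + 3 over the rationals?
The polynomial f is an irreducible sextic over Q, so G = Gal(f/Q) is one of the 16 transitive subgroups 6T1, ..., 6T16 of S_6. The discriminant of f is -61504, which is not a perfect square, so G is not contained in A_6. The transitive groups of degree 6 not contained in A_6 are: C_6 (6T1, order 6), S_3 (6T2, order 6), D_6 (6T3, order 12), C_3 x S_3 (6T5, order 18), A_4 x C_2 (6T6, order 24), S_4 (6T8, order 24), S_3 x S_3 (6T9, order 36), S_4 x C_2 (6T11, order 48), (S_3 x S_3) : C_2 (6T13, order 72), PGL(2,5) (6T14, order 120), S_6 (6T16, order 720). By Dedekind's theorem, for a prime p not dividing disc(f) the degrees of the irreducible factors of f mod p form the cycle type of an element of G. Factoring f modulo the 17 such primes p <= 67 (skipping 2, 31, which divide the discriminant), each new pattern first appears at: mod 3: f = (x)(x + 2)(x^4 + x^3 + x^2 + 1), pattern 4+1+1; mod 5: f = (x^3 + 4x + 2)(x^3 + x^2 + x + 4), pattern 3+3; mod 7: f = (x^6 + 6x^5 + x^4 + 6x^3 + 2x^2 + x + 3), pattern 6; mod 11: f = (x^2 + x + 7)(x^2 + 2x + 10)(x^2 + 3x + 9), pattern 2+2+2; mod 13: f = (x^2 + 2x + 7)(x^4 + 4x^3 + 5x + 6), pattern 4+2; mod 37: f = (x + 6)(x + 33)(x^2 + 11x + 26)(x^2 + 30x + 8), pattern 2+2+1+1; mod 47: f = (x + 6)(x + 10)(x + 39)(x + 43)(x^2 + 2x + 13), pattern 2+1+1+1+1. No other pattern occurs in this range, so the set of observed cycle types is {4+1+1, 3+3, 6, 2+2+2, 4+2, 2+2+1+1, 2+1+1+1+1}. The candidates containing elements of all these cycle types are S_4 x C_2 (6T11) of order 48, S_6 (6T16) of order 720; the others are excluded. The observed types are precisely the cycle types that occur in S_4 x C_2 (6T11) (apart from the identity). Each of the other remaining candidates has further cycle types, and by the Chebotarev density theorem the matching factorization patterns would occur for a proportion of primes equal to their share of the group: S_6 (6T16) additionally contains elements of type 5+1, 3+2+1, 3+1+1+1 (304 of its 720 elements, about 42% of primes). None of the 17 primes tested shows any such pattern (for each of these groups the chance of that is below 10^-4), which rules them out. Hence G = S_4 x C_2 (6T11), of order 48.

S_4 x C_2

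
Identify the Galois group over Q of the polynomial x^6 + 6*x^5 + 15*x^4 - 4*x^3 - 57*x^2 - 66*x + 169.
C_3 x S_3

The polynomial f is an irreducible sextic over Q, so G = Gal(f/Q) is one of the 16 transitive subgroups 6T1, ..., 6T16 of S_6. The discriminant of f is -190210142896128, which is not a perfect square, so G is not contained in A_6. The transitive groups of degree 6 not contained in A_6 are: C_6 (6T1, order 6), S_3 (6T2, order 6), D_6 (6T3, order 12), C_3 x S_3 (6T5, order 18), A_4 x C_2 (6T6, order 24), S_4 (6T8, order 24), S_3 x S_3 (6T9, order 36), S_4 x C_2 (6T11, order 48), (S_3 x S_3) : C_2 (6T13, order 72), PGL(2,5) (6T14, order 120), S_6 (6T16, order 720). By Dedekind's theorem, for a prime p not dividing disc(f) the degrees of the irreducible factors of f mod p form the cycle type of an element of G. Factoring f modulo the 33 such primes p <= 149 (skipping 2, 3, which divide the discriminant), each new pattern first appears at: mod 5: f = (x^6 + x^5 + x^3 + 3x^2 + 4x + 4), pattern 6; mod 7: f = (x + 2)(x + 3)(x + 5)(x^3 + 3x^2 + 3x + 4), pattern 3+1+1+1; mod 17: f = (x^2 + 4x + 14)(x^2 + 9x + 2)(x^2 + 10x + 3), pattern 2+2+2; mod 19: f = (x^3 + 3x^2 + 3x + 5)(x^3 + 3x^2 + 3x + 11), pattern 3+3; mod 73: f = (x + 27)(x + 43)(x + 45)(x + 59)(x + 61)(x + 63), pattern 1+1+1+1+1+1. No other pattern occurs in this range, so the set of observed cycle types is {6, 3+1+1+1, 2+2+2, 3+3, 1+1+1+1+1+1}. The candidates containing elements of all these cycle types are C_3 x S_3 (6T5) of order 18, S_3 x S_3 (6T9) of order 36, (S_3 x S_3) : C_2 (6T13) of order 72, S_6 (6T16) of order 720; the others are excluded. The observed types are precisely the cycle types that occur in C_3 x S_3 (6T5). Each of the other remaining candidates has further cycle types, and by the Chebotarev density theorem the matching factorization patterns would occur for a proportion of primes equal to their share of the group: S_3 x S_3 (6T9) additionally contains elements of type 2+2+1+1 (9 of its 36 elements, about 25% of primes); (S_3 x S_3) : C_2 (6T13) additionally contains elements of type 4+2, 3+2+1, 2+2+1+1, 2+1+1+1+1 (45 of its 72 elements, about 62% of primes); S_6 (6T16) additionally contains elements of type 5+1, 4+2, 4+1+1, 3+2+1, 2+2+1+1, 2+1+1+1+1 (504 of its 720 elements, about 70% of primes). None of the 33 primes tested shows any such pattern (for each of these groups the chance of that is below 10^-4), which rules them out. Hence G = C_3 x S_3 (6T5), of order 18.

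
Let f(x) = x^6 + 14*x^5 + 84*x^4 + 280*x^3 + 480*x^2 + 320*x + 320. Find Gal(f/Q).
(C_3 x C_3) : C_4

The polynomial f is an irreducible sextic over Q, so G = Gal(f/Q) is one of the 16 transitive subgroups 6T1, ..., 6T16 of S_6. The discriminant of f is 564385546240000 = 23756800^2, a perfect square, so G is contained in A_6. The transitive groups of degree 6 contained in A_6 are: A_4 (6T4, order 12), S_4 (6T7, order 24), (C_3 x C_3) : C_4 (6T10, order 36), PSL(2,5) (6T12, order 60), A_6 (6T15, order 360). By Dedekind's theorem, for a prime p not dividing disc(f) the degrees of the irreducible factors of f mod p form the cycle type of an element of G. Factoring f modulo the 19 such primes p <= 79 (skipping 2, 5, 29, which divide the discriminant), each new pattern first appears at: mod 3: f = (x^2 + x + 2)(x^4 + x^3 + 2x + 1), pattern 4+2; mod 11: f = (x^3 + 8x + 5)(x^3 + 3x^2 + 10x + 9), pattern 3+3; mod 19: f = (x + 5)(x + 7)(x^2 + 9x + 10)(x^2 + 12x + 2), pattern 2+2+1+1; mod 61: f = (x + 11)(x + 25)(x + 58)(x^3 + 42x^2 + 56x + 51), pattern 3+1+1+1. No other pattern occurs in this range, so the set of observed cycle types is {4+2, 3+3, 2+2+1+1, 3+1+1+1}. The candidates containing elements of all these cycle types are (C_3 x C_3) : C_4 (6T10) of order 36, A_6 (6T15) of order 360; the others are excluded. The observed types are precisely the cycle types that occur in (C_3 x C_3) : C_4 (6T10) (apart from the identity). Each of the other remaining candidates has further cycle types, and by the Chebotarev density theorem the matching factorization patterns would occur for a proportion of primes equal to their share of the group: A_6 (6T15) additionally contains elements of type 5+1 (144 of its 360 elements, about 40% of primes). None of the 19 primes tested shows any such pattern (for each of these groups the chance of that is below 10^-4), which rules them out. Hence G = (C_3 x C_3) : C_4 (6T10), of order 36.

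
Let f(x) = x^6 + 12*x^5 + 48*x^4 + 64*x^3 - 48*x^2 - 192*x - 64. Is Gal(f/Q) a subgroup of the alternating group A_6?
No

The polynomial is irreducible of degree 6 over Q. Its discriminant is -450868486864896, which is not a perfect square. A Galois group lies in the alternating group exactly when the discriminant is a square in Q, so the Galois group (A_4 x C_2) is not contained in A_6.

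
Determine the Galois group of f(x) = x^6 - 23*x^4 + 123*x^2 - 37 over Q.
The polynomial f is an irreducible sextic over Q, so G = Gal(f/Q) is one of the 16 transitive subgroups 6T1, ..., 6T16 of S_6. The discriminant of f is 870211913777152, which is not a perfect square, so G is not contained in A_6. The transitive groups of degree 6 not contained in A_6 are: C_6 (6T1, order 6), S_3 (6T2, order 6), D_6 (6T3, order 12), C_3 x S_3 (6T5, order 18), A_4 x C_2 (6T6, order 24), S_4 (6T8, order 24), S_3 x S_3 (6T9, order 36), S_4 x C_2 (6T11, order 48), (S_3 x S_3) : C_2 (6T13, order 72), PGL(2,5) (6T14, order 120), S_6 (6T16, order 720). By Dedekind's theorem, for a prime p not dividing disc(f) the degrees of the irreducible factors of f mod p form the cycle type of an element of G. Factoring f modulo the 23 such primes p <= 97 (skipping 2, 37, which divide the discriminant), each new pattern first appears at: mod 3: f = (x^3 + x^2 + x + 2)(x^3 + 2x^2 + x + 1), pattern 3+3; mod 5: f = (x^2 + 3)(x^2 + 2x + 4)(x^2 + 3x + 4), pattern 2+2+2; mod 67: f = (x + 5)(x + 6)(x + 30)(x + 37)(x + 61)(x + 62), pattern 1+1+1+1+1+1. No other pattern occurs in this range, so the set of observed cycle types is {3+3, 2+2+2, 1+1+1+1+1+1}. The candidates containing elements of all these cycle types are C_6 (6T1) of order 6, S_3 (6T2) of order 6, D_6 (6T3) of order 12, C_3 x S_3 (6T5) of order 18, A_4 x C_2 (6T6) of order 24, S_4 (6T8) of order 24, S_3 x S_3 (6T9) of order 36, S_4 x C_2 (6T11) of order 48, (S_3 x S_3) : C_2 (6T13) of order 72, PGL(2,5) (6T14) of order 120, S_6 (6T16) of order 720; the others are excluded. The observed types are precisely the cycle types that occur in S_3 (6T2). Each of the other remaining candidates has further cycle types, and by the Chebotarev density theorem the matching factorization patterns would occur for a proportion of primes equal to their share of the group: C_6 (6T1) additionally contains elements of type 6 (2 of its 6 elements, about 33% of primes); D_6 (6T3) additionally contains elements of type 6, 2+2+1+1 (5 of its 12 elements, about 42% of primes); C_3 x S_3 (6T5) additionally contains elements of type 6, 3+1+1+1 (10 of its 18 elements, about 56% of primes); A_4 x C_2 (6T6) additionally contains elements of type 6, 2+2+1+1, 2+1+1+1+1 (14 of its 24 elements, about 58% of primes); S_4 (6T8) additionally contains elements of type 4+1+1, 2+2+1+1 (9 of its 24 elements, about 38% of primes); S_3 x S_3 (6T9) additionally contains elements of type 6, 3+1+1+1, 2+2+1+1 (25 of its 36 elements, about 69% of primes); S_4 x C_2 (6T11) additionally contains elements of type 6, 4+2, 4+1+1, 2+2+1+1, 2+1+1+1+1 (32 of its 48 elements, about 67% of primes); (S_3 x S_3) : C_2 (6T13) additionally contains elements of type 6, 4+2, 3+2+1, 3+1+1+1, 2+2+1+1, 2+1+1+1+1 (61 of its 72 elements, about 85% of primes); PGL(2,5) (6T14) additionally contains elements of type 6, 5+1, 4+1+1, 2+2+1+1 (89 of its 120 elements, about 74% of primes); S_6 (6T16) additionally contains elements of type 6, 5+1, 4+2, 4+1+1, 3+2+1, 3+1+1+1, 2+2+1+1, 2+1+1+1+1 (664 of its 720 elements, about 92% of primes). None of the 23 primes tested shows any such pattern (for each of these groups the chance of that is below 10^-4), which rules them out. Hence G = S_3 (6T2), of order 6.

S_3, S_3 acting on 6 points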